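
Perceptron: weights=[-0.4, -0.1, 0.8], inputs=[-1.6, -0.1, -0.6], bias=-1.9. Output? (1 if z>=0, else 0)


z = w . x + b
= -0.4*-1.6 + -0.1*-0.1 + 0.8*-0.6 + -1.9
= 0.64 + 0.01 + -0.48 + -1.9
= 0.17 + -1.9
= -1.73
Since z = -1.73 < 0, output = 0

0


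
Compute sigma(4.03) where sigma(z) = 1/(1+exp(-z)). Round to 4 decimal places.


sigmoid(z) = 1 / (1 + exp(-z))
exp(-(4.03)) = exp(-4.03) = 0.0178
1 + 0.0178 = 1.0178
1 / 1.0178 = 0.9825

0.9825


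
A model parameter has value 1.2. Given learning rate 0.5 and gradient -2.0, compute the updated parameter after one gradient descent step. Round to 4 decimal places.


w_new = w_old - lr * gradient
= 1.2 - 0.5 * -2.0
= 1.2 - (-1.0)
= 2.2000

2.2000


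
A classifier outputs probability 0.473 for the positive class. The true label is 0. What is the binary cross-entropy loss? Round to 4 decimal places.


For y=0: Loss = -log(1-p)
= -log(1 - 0.473)
= -log(0.527)
= -(-0.6406)
= 0.6406

0.6406


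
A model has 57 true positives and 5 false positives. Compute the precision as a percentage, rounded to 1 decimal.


Precision = TP / (TP + FP) * 100
= 57 / (57 + 5)
= 57 / 62
= 0.9194
= 91.9%

91.9


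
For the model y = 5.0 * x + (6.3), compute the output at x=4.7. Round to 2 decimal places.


y = 5.0 * 4.7 + (6.3)
= 23.5 + (6.3)
= 29.80

29.80


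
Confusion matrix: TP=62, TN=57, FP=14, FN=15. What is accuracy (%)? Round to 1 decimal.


Accuracy = (TP + TN) / (TP + TN + FP + FN) * 100
= (62 + 57) / (62 + 57 + 14 + 15)
= 119 / 148
= 0.8041
= 80.4%

80.4


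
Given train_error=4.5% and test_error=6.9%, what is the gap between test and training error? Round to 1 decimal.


Generalization gap = test_error - train_error
= 6.9 - 4.5
= 2.4%
A moderate gap.

2.4


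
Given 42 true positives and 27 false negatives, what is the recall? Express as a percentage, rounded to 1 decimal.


Recall = TP / (TP + FN) * 100
= 42 / (42 + 27)
= 42 / 69
= 0.6087
= 60.9%

60.9


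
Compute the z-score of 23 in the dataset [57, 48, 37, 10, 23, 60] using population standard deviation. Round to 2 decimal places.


Mean = (57 + 48 + 37 + 10 + 23 + 60) / 6 = 39.1667
Variance = sum((x_i - mean)^2) / n = 324.4722
Std = sqrt(324.4722) = 18.0131
Z = (x - mean) / std
= (23 - 39.1667) / 18.0131
= -16.1667 / 18.0131
= -0.90

-0.90


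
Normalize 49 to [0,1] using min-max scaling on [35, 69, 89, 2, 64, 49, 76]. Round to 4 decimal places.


Min = 2, Max = 89
Range = 89 - 2 = 87
Scaled = (x - min) / (max - min)
= (49 - 2) / 87
= 47 / 87
= 0.5402

0.5402


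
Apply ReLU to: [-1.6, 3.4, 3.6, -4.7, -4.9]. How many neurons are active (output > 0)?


ReLU(x) = max(0, x) for each element:
ReLU(-1.6) = 0
ReLU(3.4) = 3.4
ReLU(3.6) = 3.6
ReLU(-4.7) = 0
ReLU(-4.9) = 0
Active neurons (>0): 2

2


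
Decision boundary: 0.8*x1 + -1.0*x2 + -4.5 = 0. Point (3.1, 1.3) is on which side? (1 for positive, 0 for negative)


Compute 0.8 * 3.1 + -1.0 * 1.3 + -4.5
= 2.48 + -1.3 + -4.5
= -3.32
Since -3.32 < 0, the point is on the negative side.

0


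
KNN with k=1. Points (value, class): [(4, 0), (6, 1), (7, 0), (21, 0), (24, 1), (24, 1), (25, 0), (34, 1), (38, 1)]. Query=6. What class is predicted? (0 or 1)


Distances from query 6:
Point 6 (class 1): distance = 0
K=1 nearest neighbors: classes = [1]
Votes for class 1: 1 / 1
Majority vote => class 1

1


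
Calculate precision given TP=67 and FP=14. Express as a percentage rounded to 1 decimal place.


Precision = TP / (TP + FP) * 100
= 67 / (67 + 14)
= 67 / 81
= 0.8272
= 82.7%

82.7


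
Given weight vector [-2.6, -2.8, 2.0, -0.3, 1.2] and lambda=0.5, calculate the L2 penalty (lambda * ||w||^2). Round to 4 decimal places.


Squaring each weight:
(-2.6)^2 = 6.76
(-2.8)^2 = 7.84
2.0^2 = 4.0
(-0.3)^2 = 0.09
1.2^2 = 1.44
Sum of squares = 20.13
Penalty = 0.5 * 20.13 = 10.0650

10.0650


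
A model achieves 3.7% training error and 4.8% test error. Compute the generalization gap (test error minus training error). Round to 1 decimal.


Generalization gap = test_error - train_error
= 4.8 - 3.7
= 1.1%
A small gap suggests good generalization.

1.1


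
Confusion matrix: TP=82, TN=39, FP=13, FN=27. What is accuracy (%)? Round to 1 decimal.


Accuracy = (TP + TN) / (TP + TN + FP + FN) * 100
= (82 + 39) / (82 + 39 + 13 + 27)
= 121 / 161
= 0.7516
= 75.2%

75.2


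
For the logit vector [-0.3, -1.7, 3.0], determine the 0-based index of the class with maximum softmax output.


Softmax is a monotonic transformation, so it preserves the argmax.
We need to find the index of the maximum logit.
Index 0: -0.3
Index 1: -1.7
Index 2: 3.0
Maximum logit = 3.0 at index 2

2


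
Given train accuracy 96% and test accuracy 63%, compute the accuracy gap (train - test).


Gap = train_accuracy - test_accuracy
= 96 - 63
= 33%
This large gap strongly indicates overfitting.

33


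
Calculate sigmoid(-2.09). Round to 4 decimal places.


sigmoid(z) = 1 / (1 + exp(-z))
exp(-(-2.09)) = exp(2.09) = 8.0849
1 + 8.0849 = 9.0849
1 / 9.0849 = 0.1101

0.1101


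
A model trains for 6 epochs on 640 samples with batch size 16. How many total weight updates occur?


Iterations per epoch = 640 / 16 = 40
Total updates = iterations_per_epoch * epochs
= 40 * 6
= 240

240


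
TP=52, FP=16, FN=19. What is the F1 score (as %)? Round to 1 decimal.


Precision = TP / (TP + FP) = 52 / 68 = 0.7647
Recall = TP / (TP + FN) = 52 / 71 = 0.7324
F1 = 2 * P * R / (P + R)
= 2 * 0.7647 * 0.7324 / (0.7647 + 0.7324)
= 1.1201 / 1.4971
= 0.7482
As percentage: 74.8%

74.8


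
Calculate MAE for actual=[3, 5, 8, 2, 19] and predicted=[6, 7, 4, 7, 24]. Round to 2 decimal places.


Absolute errors: [3, 2, 4, 5, 5]
Sum of absolute errors = 19
MAE = 19 / 5 = 3.80

3.80


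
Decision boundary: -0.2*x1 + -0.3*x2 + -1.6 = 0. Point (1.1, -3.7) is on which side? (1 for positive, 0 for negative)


Compute -0.2 * 1.1 + -0.3 * -3.7 + -1.6
= -0.22 + 1.11 + -1.6
= -0.71
Since -0.71 < 0, the point is on the negative side.

0


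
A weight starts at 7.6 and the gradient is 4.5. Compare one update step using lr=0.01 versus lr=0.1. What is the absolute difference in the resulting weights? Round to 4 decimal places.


With lr=0.01: w_new = 7.6 - 0.01 * 4.5 = 7.555
With lr=0.1: w_new = 7.6 - 0.1 * 4.5 = 7.15
Absolute difference = |7.555 - 7.15|
= 0.4050

0.4050


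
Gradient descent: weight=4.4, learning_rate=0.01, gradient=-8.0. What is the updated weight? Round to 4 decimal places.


w_new = w_old - lr * gradient
= 4.4 - 0.01 * -8.0
= 4.4 - (-0.08)
= 4.4800

4.4800


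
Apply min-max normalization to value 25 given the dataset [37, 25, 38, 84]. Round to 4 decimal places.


Min = 25, Max = 84
Range = 84 - 25 = 59
Scaled = (x - min) / (max - min)
= (25 - 25) / 59
= 0 / 59
= 0.0000

0.0000


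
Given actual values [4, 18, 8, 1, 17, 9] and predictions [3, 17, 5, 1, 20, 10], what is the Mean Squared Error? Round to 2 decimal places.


Differences: [1, 1, 3, 0, -3, -1]
Squared errors: [1, 1, 9, 0, 9, 1]
Sum of squared errors = 21
MSE = 21 / 6 = 3.50

3.50


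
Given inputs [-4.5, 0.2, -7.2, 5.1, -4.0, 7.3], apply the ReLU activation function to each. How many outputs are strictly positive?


ReLU(x) = max(0, x) for each element:
ReLU(-4.5) = 0
ReLU(0.2) = 0.2
ReLU(-7.2) = 0
ReLU(5.1) = 5.1
ReLU(-4.0) = 0
ReLU(7.3) = 7.3
Active neurons (>0): 3

3


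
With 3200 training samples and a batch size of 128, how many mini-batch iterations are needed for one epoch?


Iterations per epoch = dataset_size / batch_size
= 3200 / 128
= 25

25


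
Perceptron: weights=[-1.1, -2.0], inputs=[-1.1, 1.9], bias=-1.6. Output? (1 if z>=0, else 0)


z = w . x + b
= -1.1*-1.1 + -2.0*1.9 + -1.6
= 1.21 + -3.8 + -1.6
= -2.59 + -1.6
= -4.19
Since z = -4.19 < 0, output = 0

0


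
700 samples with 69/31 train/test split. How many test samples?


Train samples = 700 * 69% = 483
Test samples = 700 - 483
= 217

217


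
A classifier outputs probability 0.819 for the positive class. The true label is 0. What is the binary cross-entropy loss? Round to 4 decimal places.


For y=0: Loss = -log(1-p)
= -log(1 - 0.819)
= -log(0.181)
= -(-1.7093)
= 1.7093

1.7093


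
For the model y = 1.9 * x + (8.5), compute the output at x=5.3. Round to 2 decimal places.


y = 1.9 * 5.3 + (8.5)
= 10.07 + (8.5)
= 18.57

18.57


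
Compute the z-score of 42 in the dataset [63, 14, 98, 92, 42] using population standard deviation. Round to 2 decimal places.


Mean = (63 + 14 + 98 + 92 + 42) / 5 = 61.8
Variance = sum((x_i - mean)^2) / n = 980.16
Std = sqrt(980.16) = 31.3075
Z = (x - mean) / std
= (42 - 61.8) / 31.3075
= -19.8 / 31.3075
= -0.63

-0.63


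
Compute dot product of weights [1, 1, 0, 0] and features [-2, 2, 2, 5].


Element-wise products:
1 * -2 = -2
1 * 2 = 2
0 * 2 = 0
0 * 5 = 0
Sum = -2 + 2 + 0 + 0
= 0

0


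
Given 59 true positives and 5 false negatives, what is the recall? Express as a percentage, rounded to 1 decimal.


Recall = TP / (TP + FN) * 100
= 59 / (59 + 5)
= 59 / 64
= 0.9219
= 92.2%

92.2


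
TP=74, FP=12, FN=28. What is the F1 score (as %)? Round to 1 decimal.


Precision = TP / (TP + FP) = 74 / 86 = 0.8605
Recall = TP / (TP + FN) = 74 / 102 = 0.7255
F1 = 2 * P * R / (P + R)
= 2 * 0.8605 * 0.7255 / (0.8605 + 0.7255)
= 1.2485 / 1.586
= 0.7872
As percentage: 78.7%

78.7


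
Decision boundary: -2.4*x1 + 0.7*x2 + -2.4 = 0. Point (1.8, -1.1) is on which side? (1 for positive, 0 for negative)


Compute -2.4 * 1.8 + 0.7 * -1.1 + -2.4
= -4.32 + -0.77 + -2.4
= -7.49
Since -7.49 < 0, the point is on the negative side.

0


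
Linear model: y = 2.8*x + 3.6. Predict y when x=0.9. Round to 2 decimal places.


y = 2.8 * 0.9 + (3.6)
= 2.52 + (3.6)
= 6.12

6.12


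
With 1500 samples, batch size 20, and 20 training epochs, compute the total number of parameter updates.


Iterations per epoch = 1500 / 20 = 75
Total updates = iterations_per_epoch * epochs
= 75 * 20
= 1500

1500


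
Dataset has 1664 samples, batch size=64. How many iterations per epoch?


Iterations per epoch = dataset_size / batch_size
= 1664 / 64
= 26

26


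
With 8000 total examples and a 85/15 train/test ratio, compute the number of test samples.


Train samples = 8000 * 85% = 6800
Test samples = 8000 - 6800
= 1200

1200


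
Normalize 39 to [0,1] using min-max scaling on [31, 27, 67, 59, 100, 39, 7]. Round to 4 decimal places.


Min = 7, Max = 100
Range = 100 - 7 = 93
Scaled = (x - min) / (max - min)
= (39 - 7) / 93
= 32 / 93
= 0.3441

0.3441


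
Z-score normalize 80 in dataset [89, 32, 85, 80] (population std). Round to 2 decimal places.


Mean = (89 + 32 + 85 + 80) / 4 = 71.5
Variance = sum((x_i - mean)^2) / n = 530.25
Std = sqrt(530.25) = 23.0272
Z = (x - mean) / std
= (80 - 71.5) / 23.0272
= 8.5 / 23.0272
= 0.37

0.37


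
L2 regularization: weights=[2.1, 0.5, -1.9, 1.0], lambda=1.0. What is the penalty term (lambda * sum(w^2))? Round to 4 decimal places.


Squaring each weight:
2.1^2 = 4.41
0.5^2 = 0.25
(-1.9)^2 = 3.61
1.0^2 = 1.0
Sum of squares = 9.27
Penalty = 1.0 * 9.27 = 9.2700

9.2700


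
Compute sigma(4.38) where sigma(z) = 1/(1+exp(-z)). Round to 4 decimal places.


sigmoid(z) = 1 / (1 + exp(-z))
exp(-(4.38)) = exp(-4.38) = 0.0125
1 + 0.0125 = 1.0125
1 / 1.0125 = 0.9876

0.9876


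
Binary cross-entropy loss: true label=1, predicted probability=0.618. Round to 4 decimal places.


For y=1: Loss = -log(p)
= -log(0.618)
= -(-0.4813)
= 0.4813

0.4813


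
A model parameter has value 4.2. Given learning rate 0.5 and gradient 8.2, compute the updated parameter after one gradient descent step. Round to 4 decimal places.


w_new = w_old - lr * gradient
= 4.2 - 0.5 * 8.2
= 4.2 - (4.1)
= 0.1000

0.1000


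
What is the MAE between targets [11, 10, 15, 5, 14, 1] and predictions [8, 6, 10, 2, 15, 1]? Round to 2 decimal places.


Absolute errors: [3, 4, 5, 3, 1, 0]
Sum of absolute errors = 16
MAE = 16 / 6 = 2.67

2.67


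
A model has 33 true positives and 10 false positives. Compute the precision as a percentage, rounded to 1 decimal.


Precision = TP / (TP + FP) * 100
= 33 / (33 + 10)
= 33 / 43
= 0.7674
= 76.7%

76.7


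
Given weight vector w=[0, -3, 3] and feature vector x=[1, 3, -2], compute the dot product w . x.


Element-wise products:
0 * 1 = 0
-3 * 3 = -9
3 * -2 = -6
Sum = 0 + -9 + -6
= -15

-15


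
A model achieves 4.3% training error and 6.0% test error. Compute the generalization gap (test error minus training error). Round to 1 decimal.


Generalization gap = test_error - train_error
= 6.0 - 4.3
= 1.7%
A small gap suggests good generalization.

1.7


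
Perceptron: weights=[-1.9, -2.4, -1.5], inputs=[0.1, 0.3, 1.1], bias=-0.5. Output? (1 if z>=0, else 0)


z = w . x + b
= -1.9*0.1 + -2.4*0.3 + -1.5*1.1 + -0.5
= -0.19 + -0.72 + -1.65 + -0.5
= -2.56 + -0.5
= -3.06
Since z = -3.06 < 0, output = 0

0


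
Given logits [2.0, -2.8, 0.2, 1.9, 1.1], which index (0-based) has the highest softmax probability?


Softmax is a monotonic transformation, so it preserves the argmax.
We need to find the index of the maximum logit.
Index 0: 2.0
Index 1: -2.8
Index 2: 0.2
Index 3: 1.9
Index 4: 1.1
Maximum logit = 2.0 at index 0

0


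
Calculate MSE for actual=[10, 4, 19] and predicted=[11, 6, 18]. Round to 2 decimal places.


Differences: [-1, -2, 1]
Squared errors: [1, 4, 1]
Sum of squared errors = 6
MSE = 6 / 3 = 2.00

2.00


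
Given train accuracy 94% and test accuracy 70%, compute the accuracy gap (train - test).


Gap = train_accuracy - test_accuracy
= 94 - 70
= 24%
This large gap strongly indicates overfitting.

24


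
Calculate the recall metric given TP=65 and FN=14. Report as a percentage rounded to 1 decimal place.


Recall = TP / (TP + FN) * 100
= 65 / (65 + 14)
= 65 / 79
= 0.8228
= 82.3%

82.3


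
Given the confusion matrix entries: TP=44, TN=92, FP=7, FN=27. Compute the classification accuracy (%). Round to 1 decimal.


Accuracy = (TP + TN) / (TP + TN + FP + FN) * 100
= (44 + 92) / (44 + 92 + 7 + 27)
= 136 / 170
= 0.8
= 80.0%

80.0


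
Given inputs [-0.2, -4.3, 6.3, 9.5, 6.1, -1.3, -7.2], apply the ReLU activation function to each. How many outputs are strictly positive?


ReLU(x) = max(0, x) for each element:
ReLU(-0.2) = 0
ReLU(-4.3) = 0
ReLU(6.3) = 6.3
ReLU(9.5) = 9.5
ReLU(6.1) = 6.1
ReLU(-1.3) = 0
ReLU(-7.2) = 0
Active neurons (>0): 3

3


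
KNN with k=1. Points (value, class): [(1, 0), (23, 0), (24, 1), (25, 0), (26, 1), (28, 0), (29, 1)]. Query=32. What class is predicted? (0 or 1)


Distances from query 32:
Point 29 (class 1): distance = 3
K=1 nearest neighbors: classes = [1]
Votes for class 1: 1 / 1
Majority vote => class 1

1


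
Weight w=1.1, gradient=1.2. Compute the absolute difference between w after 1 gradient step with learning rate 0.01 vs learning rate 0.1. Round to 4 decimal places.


With lr=0.01: w_new = 1.1 - 0.01 * 1.2 = 1.088
With lr=0.1: w_new = 1.1 - 0.1 * 1.2 = 0.98
Absolute difference = |1.088 - 0.98|
= 0.1080

0.1080


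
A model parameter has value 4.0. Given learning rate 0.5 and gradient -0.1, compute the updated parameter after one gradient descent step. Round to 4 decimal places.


w_new = w_old - lr * gradient
= 4.0 - 0.5 * -0.1
= 4.0 - (-0.05)
= 4.0500

4.0500


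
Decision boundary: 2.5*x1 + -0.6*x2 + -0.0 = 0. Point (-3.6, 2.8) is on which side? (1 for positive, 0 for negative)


Compute 2.5 * -3.6 + -0.6 * 2.8 + -0.0
= -9.0 + -1.68 + -0.0
= -10.68
Since -10.68 < 0, the point is on the negative side.

0


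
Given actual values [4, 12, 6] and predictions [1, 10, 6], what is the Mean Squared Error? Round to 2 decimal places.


Differences: [3, 2, 0]
Squared errors: [9, 4, 0]
Sum of squared errors = 13
MSE = 13 / 3 = 4.33

4.33


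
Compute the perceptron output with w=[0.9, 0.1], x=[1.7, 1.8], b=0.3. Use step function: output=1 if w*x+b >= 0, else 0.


z = w . x + b
= 0.9*1.7 + 0.1*1.8 + 0.3
= 1.53 + 0.18 + 0.3
= 1.71 + 0.3
= 2.01
Since z = 2.01 >= 0, output = 1

1


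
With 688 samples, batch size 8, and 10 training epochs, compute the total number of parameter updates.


Iterations per epoch = 688 / 8 = 86
Total updates = iterations_per_epoch * epochs
= 86 * 10
= 860

860


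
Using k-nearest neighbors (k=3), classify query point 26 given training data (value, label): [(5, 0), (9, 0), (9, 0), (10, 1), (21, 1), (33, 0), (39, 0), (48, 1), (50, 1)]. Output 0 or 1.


Distances from query 26:
Point 21 (class 1): distance = 5
Point 33 (class 0): distance = 7
Point 39 (class 0): distance = 13
K=3 nearest neighbors: classes = [1, 0, 0]
Votes for class 1: 1 / 3
Majority vote => class 0

0


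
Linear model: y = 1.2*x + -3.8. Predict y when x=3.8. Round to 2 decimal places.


y = 1.2 * 3.8 + (-3.8)
= 4.56 + (-3.8)
= 0.76

0.76


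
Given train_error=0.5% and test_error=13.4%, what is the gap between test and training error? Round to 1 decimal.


Generalization gap = test_error - train_error
= 13.4 - 0.5
= 12.9%
A large gap suggests overfitting.

12.9


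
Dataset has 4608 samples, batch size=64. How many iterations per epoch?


Iterations per epoch = dataset_size / batch_size
= 4608 / 64
= 72

72


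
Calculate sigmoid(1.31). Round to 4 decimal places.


sigmoid(z) = 1 / (1 + exp(-z))
exp(-(1.31)) = exp(-1.31) = 0.2698
1 + 0.2698 = 1.2698
1 / 1.2698 = 0.7875

0.7875


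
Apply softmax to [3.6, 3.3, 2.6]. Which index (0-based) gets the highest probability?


Softmax is a monotonic transformation, so it preserves the argmax.
We need to find the index of the maximum logit.
Index 0: 3.6
Index 1: 3.3
Index 2: 2.6
Maximum logit = 3.6 at index 0

0


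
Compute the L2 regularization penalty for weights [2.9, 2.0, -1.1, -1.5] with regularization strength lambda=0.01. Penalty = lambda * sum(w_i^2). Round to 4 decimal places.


Squaring each weight:
2.9^2 = 8.41
2.0^2 = 4.0
(-1.1)^2 = 1.21
(-1.5)^2 = 2.25
Sum of squares = 15.87
Penalty = 0.01 * 15.87 = 0.1587

0.1587


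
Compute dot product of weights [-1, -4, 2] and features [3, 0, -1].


Element-wise products:
-1 * 3 = -3
-4 * 0 = 0
2 * -1 = -2
Sum = -3 + 0 + -2
= -5

-5


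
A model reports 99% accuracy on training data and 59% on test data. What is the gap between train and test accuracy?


Gap = train_accuracy - test_accuracy
= 99 - 59
= 40%
This large gap strongly indicates overfitting.

40


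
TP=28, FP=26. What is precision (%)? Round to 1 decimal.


Precision = TP / (TP + FP) * 100
= 28 / (28 + 26)
= 28 / 54
= 0.5185
= 51.9%

51.9


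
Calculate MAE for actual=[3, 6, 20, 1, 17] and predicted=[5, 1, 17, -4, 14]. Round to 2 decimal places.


Absolute errors: [2, 5, 3, 5, 3]
Sum of absolute errors = 18
MAE = 18 / 5 = 3.60

3.60


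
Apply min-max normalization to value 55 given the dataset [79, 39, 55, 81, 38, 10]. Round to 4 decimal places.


Min = 10, Max = 81
Range = 81 - 10 = 71
Scaled = (x - min) / (max - min)
= (55 - 10) / 71
= 45 / 71
= 0.6338

0.6338


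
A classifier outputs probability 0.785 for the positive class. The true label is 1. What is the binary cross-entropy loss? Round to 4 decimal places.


For y=1: Loss = -log(p)
= -log(0.785)
= -(-0.2421)
= 0.2421

0.2421


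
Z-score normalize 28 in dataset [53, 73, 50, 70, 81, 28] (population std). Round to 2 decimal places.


Mean = (53 + 73 + 50 + 70 + 81 + 28) / 6 = 59.1667
Variance = sum((x_i - mean)^2) / n = 313.1389
Std = sqrt(313.1389) = 17.6957
Z = (x - mean) / std
= (28 - 59.1667) / 17.6957
= -31.1667 / 17.6957
= -1.76

-1.76


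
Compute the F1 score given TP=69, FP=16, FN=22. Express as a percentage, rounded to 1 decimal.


Precision = TP / (TP + FP) = 69 / 85 = 0.8118
Recall = TP / (TP + FN) = 69 / 91 = 0.7582
F1 = 2 * P * R / (P + R)
= 2 * 0.8118 * 0.7582 / (0.8118 + 0.7582)
= 1.231 / 1.57
= 0.7841
As percentage: 78.4%

78.4


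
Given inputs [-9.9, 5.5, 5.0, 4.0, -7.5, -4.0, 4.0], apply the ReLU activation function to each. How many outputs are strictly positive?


ReLU(x) = max(0, x) for each element:
ReLU(-9.9) = 0
ReLU(5.5) = 5.5
ReLU(5.0) = 5.0
ReLU(4.0) = 4.0
ReLU(-7.5) = 0
ReLU(-4.0) = 0
ReLU(4.0) = 4.0
Active neurons (>0): 4

4


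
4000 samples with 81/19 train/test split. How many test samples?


Train samples = 4000 * 81% = 3240
Test samples = 4000 - 3240
= 760

760


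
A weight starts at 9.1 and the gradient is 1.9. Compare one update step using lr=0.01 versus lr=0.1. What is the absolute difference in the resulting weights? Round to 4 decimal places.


With lr=0.01: w_new = 9.1 - 0.01 * 1.9 = 9.081
With lr=0.1: w_new = 9.1 - 0.1 * 1.9 = 8.91
Absolute difference = |9.081 - 8.91|
= 0.1710

0.1710


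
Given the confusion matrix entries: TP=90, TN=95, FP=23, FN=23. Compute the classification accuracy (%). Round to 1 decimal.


Accuracy = (TP + TN) / (TP + TN + FP + FN) * 100
= (90 + 95) / (90 + 95 + 23 + 23)
= 185 / 231
= 0.8009
= 80.1%

80.1


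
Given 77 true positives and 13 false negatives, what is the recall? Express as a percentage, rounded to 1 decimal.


Recall = TP / (TP + FN) * 100
= 77 / (77 + 13)
= 77 / 90
= 0.8556
= 85.6%

85.6


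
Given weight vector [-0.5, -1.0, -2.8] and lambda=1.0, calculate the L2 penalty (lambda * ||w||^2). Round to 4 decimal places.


Squaring each weight:
(-0.5)^2 = 0.25
(-1.0)^2 = 1.0
(-2.8)^2 = 7.84
Sum of squares = 9.09
Penalty = 1.0 * 9.09 = 9.0900

9.0900


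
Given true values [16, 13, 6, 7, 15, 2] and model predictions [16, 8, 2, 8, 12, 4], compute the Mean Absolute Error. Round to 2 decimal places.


Absolute errors: [0, 5, 4, 1, 3, 2]
Sum of absolute errors = 15
MAE = 15 / 6 = 2.50

2.50


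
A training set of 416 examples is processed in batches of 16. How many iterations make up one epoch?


Iterations per epoch = dataset_size / batch_size
= 416 / 16
= 26

26


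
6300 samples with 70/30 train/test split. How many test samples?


Train samples = 6300 * 70% = 4410
Test samples = 6300 - 4410
= 1890

1890


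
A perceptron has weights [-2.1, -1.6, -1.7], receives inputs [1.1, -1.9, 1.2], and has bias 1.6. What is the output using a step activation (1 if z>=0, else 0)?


z = w . x + b
= -2.1*1.1 + -1.6*-1.9 + -1.7*1.2 + 1.6
= -2.31 + 3.04 + -2.04 + 1.6
= -1.31 + 1.6
= 0.29
Since z = 0.29 >= 0, output = 1

1


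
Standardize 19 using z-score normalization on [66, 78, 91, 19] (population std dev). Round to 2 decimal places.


Mean = (66 + 78 + 91 + 19) / 4 = 63.5
Variance = sum((x_i - mean)^2) / n = 738.25
Std = sqrt(738.25) = 27.1708
Z = (x - mean) / std
= (19 - 63.5) / 27.1708
= -44.5 / 27.1708
= -1.64

-1.64


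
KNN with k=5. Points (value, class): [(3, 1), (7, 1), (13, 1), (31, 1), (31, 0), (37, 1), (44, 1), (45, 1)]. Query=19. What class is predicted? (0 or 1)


Distances from query 19:
Point 13 (class 1): distance = 6
Point 31 (class 0): distance = 12
Point 7 (class 1): distance = 12
Point 31 (class 1): distance = 12
Point 3 (class 1): distance = 16
K=5 nearest neighbors: classes = [1, 0, 1, 1, 1]
Votes for class 1: 4 / 5
Majority vote => class 1

1


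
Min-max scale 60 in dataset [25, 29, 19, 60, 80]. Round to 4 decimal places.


Min = 19, Max = 80
Range = 80 - 19 = 61
Scaled = (x - min) / (max - min)
= (60 - 19) / 61
= 41 / 61
= 0.6721

0.6721


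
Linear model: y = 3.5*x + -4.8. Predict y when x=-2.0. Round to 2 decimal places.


y = 3.5 * -2.0 + (-4.8)
= -7.0 + (-4.8)
= -11.80

-11.80


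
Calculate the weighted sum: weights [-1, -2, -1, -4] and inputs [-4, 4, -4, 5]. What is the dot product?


Element-wise products:
-1 * -4 = 4
-2 * 4 = -8
-1 * -4 = 4
-4 * 5 = -20
Sum = 4 + -8 + 4 + -20
= -20

-20


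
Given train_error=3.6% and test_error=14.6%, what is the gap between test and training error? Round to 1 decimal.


Generalization gap = test_error - train_error
= 14.6 - 3.6
= 11.0%
A large gap suggests overfitting.

11.0


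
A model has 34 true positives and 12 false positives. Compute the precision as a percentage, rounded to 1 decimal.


Precision = TP / (TP + FP) * 100
= 34 / (34 + 12)
= 34 / 46
= 0.7391
= 73.9%

73.9


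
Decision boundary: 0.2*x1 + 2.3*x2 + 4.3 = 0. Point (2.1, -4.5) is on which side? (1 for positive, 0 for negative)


Compute 0.2 * 2.1 + 2.3 * -4.5 + 4.3
= 0.42 + -10.35 + 4.3
= -5.63
Since -5.63 < 0, the point is on the negative side.

0


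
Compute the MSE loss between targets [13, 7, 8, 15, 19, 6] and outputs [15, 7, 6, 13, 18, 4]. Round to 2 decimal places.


Differences: [-2, 0, 2, 2, 1, 2]
Squared errors: [4, 0, 4, 4, 1, 4]
Sum of squared errors = 17
MSE = 17 / 6 = 2.83

2.83


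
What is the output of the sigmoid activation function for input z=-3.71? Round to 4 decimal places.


sigmoid(z) = 1 / (1 + exp(-z))
exp(-(-3.71)) = exp(3.71) = 40.8538
1 + 40.8538 = 41.8538
1 / 41.8538 = 0.0239

0.0239


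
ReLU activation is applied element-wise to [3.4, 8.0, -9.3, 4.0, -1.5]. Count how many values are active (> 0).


ReLU(x) = max(0, x) for each element:
ReLU(3.4) = 3.4
ReLU(8.0) = 8.0
ReLU(-9.3) = 0
ReLU(4.0) = 4.0
ReLU(-1.5) = 0
Active neurons (>0): 3

3


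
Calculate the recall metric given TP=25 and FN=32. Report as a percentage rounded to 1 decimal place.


Recall = TP / (TP + FN) * 100
= 25 / (25 + 32)
= 25 / 57
= 0.4386
= 43.9%

43.9


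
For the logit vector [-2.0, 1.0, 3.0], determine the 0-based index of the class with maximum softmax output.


Softmax is a monotonic transformation, so it preserves the argmax.
We need to find the index of the maximum logit.
Index 0: -2.0
Index 1: 1.0
Index 2: 3.0
Maximum logit = 3.0 at index 2

2


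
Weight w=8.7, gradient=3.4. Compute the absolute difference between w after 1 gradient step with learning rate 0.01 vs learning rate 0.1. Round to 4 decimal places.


With lr=0.01: w_new = 8.7 - 0.01 * 3.4 = 8.666
With lr=0.1: w_new = 8.7 - 0.1 * 3.4 = 8.36
Absolute difference = |8.666 - 8.36|
= 0.3060

0.3060


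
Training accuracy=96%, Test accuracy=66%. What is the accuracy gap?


Gap = train_accuracy - test_accuracy
= 96 - 66
= 30%
This large gap strongly indicates overfitting.

30


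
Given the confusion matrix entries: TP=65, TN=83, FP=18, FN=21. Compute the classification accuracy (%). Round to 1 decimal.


Accuracy = (TP + TN) / (TP + TN + FP + FN) * 100
= (65 + 83) / (65 + 83 + 18 + 21)
= 148 / 187
= 0.7914
= 79.1%

79.1


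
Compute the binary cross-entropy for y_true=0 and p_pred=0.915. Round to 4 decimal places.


For y=0: Loss = -log(1-p)
= -log(1 - 0.915)
= -log(0.085)
= -(-2.4651)
= 2.4651

2.4651


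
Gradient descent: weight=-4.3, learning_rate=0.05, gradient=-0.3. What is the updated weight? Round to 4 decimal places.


w_new = w_old - lr * gradient
= -4.3 - 0.05 * -0.3
= -4.3 - (-0.015)
= -4.2850

-4.2850


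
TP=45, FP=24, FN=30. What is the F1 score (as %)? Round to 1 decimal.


Precision = TP / (TP + FP) = 45 / 69 = 0.6522
Recall = TP / (TP + FN) = 45 / 75 = 0.6
F1 = 2 * P * R / (P + R)
= 2 * 0.6522 * 0.6 / (0.6522 + 0.6)
= 0.7826 / 1.2522
= 0.625
As percentage: 62.5%

62.5


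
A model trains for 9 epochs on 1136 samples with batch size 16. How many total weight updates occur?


Iterations per epoch = 1136 / 16 = 71
Total updates = iterations_per_epoch * epochs
= 71 * 9
= 639

639


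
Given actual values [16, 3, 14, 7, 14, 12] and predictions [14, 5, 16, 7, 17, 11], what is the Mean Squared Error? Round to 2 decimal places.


Differences: [2, -2, -2, 0, -3, 1]
Squared errors: [4, 4, 4, 0, 9, 1]
Sum of squared errors = 22
MSE = 22 / 6 = 3.67

3.67


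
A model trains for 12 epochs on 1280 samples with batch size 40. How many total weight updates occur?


Iterations per epoch = 1280 / 40 = 32
Total updates = iterations_per_epoch * epochs
= 32 * 12
= 384

384


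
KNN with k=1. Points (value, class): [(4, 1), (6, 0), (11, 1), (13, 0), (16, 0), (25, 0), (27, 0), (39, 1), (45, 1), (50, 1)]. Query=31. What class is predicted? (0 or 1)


Distances from query 31:
Point 27 (class 0): distance = 4
K=1 nearest neighbors: classes = [0]
Votes for class 1: 0 / 1
Majority vote => class 0

0


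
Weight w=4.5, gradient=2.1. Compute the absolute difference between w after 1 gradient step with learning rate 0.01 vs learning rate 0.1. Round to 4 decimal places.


With lr=0.01: w_new = 4.5 - 0.01 * 2.1 = 4.479
With lr=0.1: w_new = 4.5 - 0.1 * 2.1 = 4.29
Absolute difference = |4.479 - 4.29|
= 0.1890

0.1890


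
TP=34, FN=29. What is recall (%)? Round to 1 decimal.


Recall = TP / (TP + FN) * 100
= 34 / (34 + 29)
= 34 / 63
= 0.5397
= 54.0%

54.0


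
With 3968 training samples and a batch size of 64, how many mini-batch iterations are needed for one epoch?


Iterations per epoch = dataset_size / batch_size
= 3968 / 64
= 62

62


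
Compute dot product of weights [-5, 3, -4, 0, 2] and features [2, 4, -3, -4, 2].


Element-wise products:
-5 * 2 = -10
3 * 4 = 12
-4 * -3 = 12
0 * -4 = 0
2 * 2 = 4
Sum = -10 + 12 + 12 + 0 + 4
= 18

18


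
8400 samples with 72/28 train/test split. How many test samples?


Train samples = 8400 * 72% = 6048
Test samples = 8400 - 6048
= 2352

2352


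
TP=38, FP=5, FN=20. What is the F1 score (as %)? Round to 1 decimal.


Precision = TP / (TP + FP) = 38 / 43 = 0.8837
Recall = TP / (TP + FN) = 38 / 58 = 0.6552
F1 = 2 * P * R / (P + R)
= 2 * 0.8837 * 0.6552 / (0.8837 + 0.6552)
= 1.158 / 1.5389
= 0.7525
As percentage: 75.2%

75.2


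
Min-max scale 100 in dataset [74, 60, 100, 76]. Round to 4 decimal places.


Min = 60, Max = 100
Range = 100 - 60 = 40
Scaled = (x - min) / (max - min)
= (100 - 60) / 40
= 40 / 40
= 1.0000

1.0000


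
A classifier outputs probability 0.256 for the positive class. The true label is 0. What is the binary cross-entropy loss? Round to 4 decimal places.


For y=0: Loss = -log(1-p)
= -log(1 - 0.256)
= -log(0.744)
= -(-0.2957)
= 0.2957

0.2957


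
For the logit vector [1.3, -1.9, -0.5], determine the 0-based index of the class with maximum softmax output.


Softmax is a monotonic transformation, so it preserves the argmax.
We need to find the index of the maximum logit.
Index 0: 1.3
Index 1: -1.9
Index 2: -0.5
Maximum logit = 1.3 at index 0

0


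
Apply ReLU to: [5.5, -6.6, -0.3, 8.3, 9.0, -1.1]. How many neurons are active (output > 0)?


ReLU(x) = max(0, x) for each element:
ReLU(5.5) = 5.5
ReLU(-6.6) = 0
ReLU(-0.3) = 0
ReLU(8.3) = 8.3
ReLU(9.0) = 9.0
ReLU(-1.1) = 0
Active neurons (>0): 3

3


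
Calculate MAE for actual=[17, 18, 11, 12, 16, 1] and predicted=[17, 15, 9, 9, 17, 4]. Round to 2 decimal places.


Absolute errors: [0, 3, 2, 3, 1, 3]
Sum of absolute errors = 12
MAE = 12 / 6 = 2.00

2.00


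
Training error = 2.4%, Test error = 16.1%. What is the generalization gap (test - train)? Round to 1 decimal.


Generalization gap = test_error - train_error
= 16.1 - 2.4
= 13.7%
A large gap suggests overfitting.

13.7


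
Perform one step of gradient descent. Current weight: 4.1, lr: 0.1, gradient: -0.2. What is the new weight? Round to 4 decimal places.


w_new = w_old - lr * gradient
= 4.1 - 0.1 * -0.2
= 4.1 - (-0.02)
= 4.1200

4.1200


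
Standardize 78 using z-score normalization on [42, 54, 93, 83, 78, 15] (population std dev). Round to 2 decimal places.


Mean = (42 + 54 + 93 + 83 + 78 + 15) / 6 = 60.8333
Variance = sum((x_i - mean)^2) / n = 720.4722
Std = sqrt(720.4722) = 26.8416
Z = (x - mean) / std
= (78 - 60.8333) / 26.8416
= 17.1667 / 26.8416
= 0.64

0.64


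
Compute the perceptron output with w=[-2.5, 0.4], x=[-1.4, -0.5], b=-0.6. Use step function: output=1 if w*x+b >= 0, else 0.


z = w . x + b
= -2.5*-1.4 + 0.4*-0.5 + -0.6
= 3.5 + -0.2 + -0.6
= 3.3 + -0.6
= 2.7
Since z = 2.7 >= 0, output = 1

1


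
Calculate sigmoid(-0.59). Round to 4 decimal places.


sigmoid(z) = 1 / (1 + exp(-z))
exp(-(-0.59)) = exp(0.59) = 1.804
1 + 1.804 = 2.804
1 / 2.804 = 0.3566

0.3566


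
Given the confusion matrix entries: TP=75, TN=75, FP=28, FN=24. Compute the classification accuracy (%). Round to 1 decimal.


Accuracy = (TP + TN) / (TP + TN + FP + FN) * 100
= (75 + 75) / (75 + 75 + 28 + 24)
= 150 / 202
= 0.7426
= 74.3%

74.3


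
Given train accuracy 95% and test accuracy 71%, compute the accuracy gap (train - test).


Gap = train_accuracy - test_accuracy
= 95 - 71
= 24%
This large gap strongly indicates overfitting.

24


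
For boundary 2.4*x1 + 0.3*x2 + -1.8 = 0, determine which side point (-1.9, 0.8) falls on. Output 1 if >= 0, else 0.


Compute 2.4 * -1.9 + 0.3 * 0.8 + -1.8
= -4.56 + 0.24 + -1.8
= -6.12
Since -6.12 < 0, the point is on the negative side.

0


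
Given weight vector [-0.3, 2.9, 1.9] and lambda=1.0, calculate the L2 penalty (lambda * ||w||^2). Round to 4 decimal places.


Squaring each weight:
(-0.3)^2 = 0.09
2.9^2 = 8.41
1.9^2 = 3.61
Sum of squares = 12.11
Penalty = 1.0 * 12.11 = 12.1100

12.1100


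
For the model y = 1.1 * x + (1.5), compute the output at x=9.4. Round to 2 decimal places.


y = 1.1 * 9.4 + (1.5)
= 10.34 + (1.5)
= 11.84

11.84


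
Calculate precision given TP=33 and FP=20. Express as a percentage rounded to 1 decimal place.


Precision = TP / (TP + FP) * 100
= 33 / (33 + 20)
= 33 / 53
= 0.6226
= 62.3%

62.3


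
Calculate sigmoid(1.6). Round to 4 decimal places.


sigmoid(z) = 1 / (1 + exp(-z))
exp(-(1.6)) = exp(-1.6) = 0.2019
1 + 0.2019 = 1.2019
1 / 1.2019 = 0.8320

0.8320


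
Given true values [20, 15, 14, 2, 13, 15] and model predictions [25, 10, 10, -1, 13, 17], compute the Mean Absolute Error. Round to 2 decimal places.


Absolute errors: [5, 5, 4, 3, 0, 2]
Sum of absolute errors = 19
MAE = 19 / 6 = 3.17

3.17


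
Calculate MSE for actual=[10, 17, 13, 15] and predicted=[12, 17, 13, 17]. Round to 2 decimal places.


Differences: [-2, 0, 0, -2]
Squared errors: [4, 0, 0, 4]
Sum of squared errors = 8
MSE = 8 / 4 = 2.00

2.00


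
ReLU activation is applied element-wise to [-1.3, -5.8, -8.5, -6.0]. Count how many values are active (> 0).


ReLU(x) = max(0, x) for each element:
ReLU(-1.3) = 0
ReLU(-5.8) = 0
ReLU(-8.5) = 0
ReLU(-6.0) = 0
Active neurons (>0): 0

0


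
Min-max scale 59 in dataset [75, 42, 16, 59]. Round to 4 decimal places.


Min = 16, Max = 75
Range = 75 - 16 = 59
Scaled = (x - min) / (max - min)
= (59 - 16) / 59
= 43 / 59
= 0.7288

0.7288


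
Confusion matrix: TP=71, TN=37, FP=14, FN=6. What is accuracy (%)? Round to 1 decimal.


Accuracy = (TP + TN) / (TP + TN + FP + FN) * 100
= (71 + 37) / (71 + 37 + 14 + 6)
= 108 / 128
= 0.8438
= 84.4%

84.4


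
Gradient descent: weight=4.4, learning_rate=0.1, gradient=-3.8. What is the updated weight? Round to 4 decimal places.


w_new = w_old - lr * gradient
= 4.4 - 0.1 * -3.8
= 4.4 - (-0.38)
= 4.7800

4.7800


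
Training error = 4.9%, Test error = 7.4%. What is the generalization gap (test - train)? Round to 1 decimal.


Generalization gap = test_error - train_error
= 7.4 - 4.9
= 2.5%
A moderate gap.

2.5


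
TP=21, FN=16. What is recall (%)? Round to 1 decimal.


Recall = TP / (TP + FN) * 100
= 21 / (21 + 16)
= 21 / 37
= 0.5676
= 56.8%

56.8


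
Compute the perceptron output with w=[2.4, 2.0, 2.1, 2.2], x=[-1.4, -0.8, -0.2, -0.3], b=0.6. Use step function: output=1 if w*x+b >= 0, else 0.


z = w . x + b
= 2.4*-1.4 + 2.0*-0.8 + 2.1*-0.2 + 2.2*-0.3 + 0.6
= -3.36 + -1.6 + -0.42 + -0.66 + 0.6
= -6.04 + 0.6
= -5.44
Since z = -5.44 < 0, output = 0

0


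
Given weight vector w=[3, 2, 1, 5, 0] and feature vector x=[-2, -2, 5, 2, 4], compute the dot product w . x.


Element-wise products:
3 * -2 = -6
2 * -2 = -4
1 * 5 = 5
5 * 2 = 10
0 * 4 = 0
Sum = -6 + -4 + 5 + 10 + 0
= 5

5


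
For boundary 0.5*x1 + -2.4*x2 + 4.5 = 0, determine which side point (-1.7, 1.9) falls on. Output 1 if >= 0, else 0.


Compute 0.5 * -1.7 + -2.4 * 1.9 + 4.5
= -0.85 + -4.56 + 4.5
= -0.91
Since -0.91 < 0, the point is on the negative side.

0


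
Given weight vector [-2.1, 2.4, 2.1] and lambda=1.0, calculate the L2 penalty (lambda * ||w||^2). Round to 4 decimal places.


Squaring each weight:
(-2.1)^2 = 4.41
2.4^2 = 5.76
2.1^2 = 4.41
Sum of squares = 14.58
Penalty = 1.0 * 14.58 = 14.5800

14.5800


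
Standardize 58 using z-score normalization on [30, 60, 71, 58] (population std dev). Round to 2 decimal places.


Mean = (30 + 60 + 71 + 58) / 4 = 54.75
Variance = sum((x_i - mean)^2) / n = 228.6875
Std = sqrt(228.6875) = 15.1224
Z = (x - mean) / std
= (58 - 54.75) / 15.1224
= 3.25 / 15.1224
= 0.21

0.21


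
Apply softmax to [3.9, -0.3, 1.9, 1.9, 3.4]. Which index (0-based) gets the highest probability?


Softmax is a monotonic transformation, so it preserves the argmax.
We need to find the index of the maximum logit.
Index 0: 3.9
Index 1: -0.3
Index 2: 1.9
Index 3: 1.9
Index 4: 3.4
Maximum logit = 3.9 at index 0

0


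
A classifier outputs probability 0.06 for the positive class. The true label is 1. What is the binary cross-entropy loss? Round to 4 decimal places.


For y=1: Loss = -log(p)
= -log(0.06)
= -(-2.8134)
= 2.8134

2.8134


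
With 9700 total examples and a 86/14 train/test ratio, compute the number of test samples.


Train samples = 9700 * 86% = 8342
Test samples = 9700 - 8342
= 1358

1358


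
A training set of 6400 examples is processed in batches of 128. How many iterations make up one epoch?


Iterations per epoch = dataset_size / batch_size
= 6400 / 128
= 50

50


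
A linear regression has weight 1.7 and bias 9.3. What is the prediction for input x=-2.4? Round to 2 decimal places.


y = 1.7 * -2.4 + (9.3)
= -4.08 + (9.3)
= 5.22

5.22


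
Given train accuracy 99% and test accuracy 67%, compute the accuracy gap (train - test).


Gap = train_accuracy - test_accuracy
= 99 - 67
= 32%
This large gap strongly indicates overfitting.

32


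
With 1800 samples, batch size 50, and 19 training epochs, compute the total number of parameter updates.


Iterations per epoch = 1800 / 50 = 36
Total updates = iterations_per_epoch * epochs
= 36 * 19
= 684

684


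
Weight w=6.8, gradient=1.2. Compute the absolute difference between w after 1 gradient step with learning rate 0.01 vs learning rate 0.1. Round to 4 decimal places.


With lr=0.01: w_new = 6.8 - 0.01 * 1.2 = 6.788
With lr=0.1: w_new = 6.8 - 0.1 * 1.2 = 6.68
Absolute difference = |6.788 - 6.68|
= 0.1080

0.1080


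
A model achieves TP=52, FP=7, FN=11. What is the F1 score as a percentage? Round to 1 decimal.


Precision = TP / (TP + FP) = 52 / 59 = 0.8814
Recall = TP / (TP + FN) = 52 / 63 = 0.8254
F1 = 2 * P * R / (P + R)
= 2 * 0.8814 * 0.8254 / (0.8814 + 0.8254)
= 1.4549 / 1.7068
= 0.8525
As percentage: 85.2%

85.2


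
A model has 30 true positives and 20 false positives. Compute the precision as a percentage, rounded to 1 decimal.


Precision = TP / (TP + FP) * 100
= 30 / (30 + 20)
= 30 / 50
= 0.6
= 60.0%

60.0


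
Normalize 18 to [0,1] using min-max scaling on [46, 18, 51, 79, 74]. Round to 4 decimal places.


Min = 18, Max = 79
Range = 79 - 18 = 61
Scaled = (x - min) / (max - min)
= (18 - 18) / 61
= 0 / 61
= 0.0000

0.0000


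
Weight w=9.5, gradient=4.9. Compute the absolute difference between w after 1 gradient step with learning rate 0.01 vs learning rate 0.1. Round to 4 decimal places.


With lr=0.01: w_new = 9.5 - 0.01 * 4.9 = 9.451
With lr=0.1: w_new = 9.5 - 0.1 * 4.9 = 9.01
Absolute difference = |9.451 - 9.01|
= 0.4410

0.4410


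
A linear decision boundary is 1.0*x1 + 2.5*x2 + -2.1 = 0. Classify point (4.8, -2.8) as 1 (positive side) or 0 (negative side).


Compute 1.0 * 4.8 + 2.5 * -2.8 + -2.1
= 4.8 + -7.0 + -2.1
= -4.3
Since -4.3 < 0, the point is on the negative side.

0


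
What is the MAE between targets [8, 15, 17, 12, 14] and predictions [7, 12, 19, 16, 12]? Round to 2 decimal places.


Absolute errors: [1, 3, 2, 4, 2]
Sum of absolute errors = 12
MAE = 12 / 5 = 2.40

2.40
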